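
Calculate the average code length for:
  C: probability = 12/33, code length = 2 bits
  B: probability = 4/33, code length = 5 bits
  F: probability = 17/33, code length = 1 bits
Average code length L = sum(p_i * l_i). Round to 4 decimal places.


Weighted contributions p_i * l_i:
  C: (12/33) * 2 = 24/33
  B: (4/33) * 5 = 20/33
  F: (17/33) * 1 = 17/33
Sum = (24 + 20 + 17)/33 = 61/33

L = 61/33 = 1.8485 bits/symbol


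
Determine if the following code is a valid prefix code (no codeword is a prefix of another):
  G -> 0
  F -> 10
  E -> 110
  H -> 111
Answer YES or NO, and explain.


Checking each pair (does one codeword prefix another?):
  G='0' vs F='10': no prefix
  G='0' vs E='110': no prefix
  G='0' vs H='111': no prefix
  F='10' vs G='0': no prefix
  F='10' vs E='110': no prefix
  F='10' vs H='111': no prefix
  E='110' vs G='0': no prefix
  E='110' vs F='10': no prefix
  E='110' vs H='111': no prefix
  H='111' vs G='0': no prefix
  H='111' vs F='10': no prefix
  H='111' vs E='110': no prefix
No violation found over all pairs.

YES -- this is a valid prefix code. No codeword is a prefix of any other codeword.


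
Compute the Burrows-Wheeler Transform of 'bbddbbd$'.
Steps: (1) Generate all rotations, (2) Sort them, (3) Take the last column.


Rotations (sorted):
  0: $bbddbbd -> last char: d
  1: bbd$bbdd -> last char: d
  2: bbddbbd$ -> last char: $
  3: bd$bbddb -> last char: b
  4: bddbbd$b -> last char: b
  5: d$bbddbb -> last char: b
  6: dbbd$bbd -> last char: d
  7: ddbbd$bb -> last char: b


BWT = dd$bbbdb


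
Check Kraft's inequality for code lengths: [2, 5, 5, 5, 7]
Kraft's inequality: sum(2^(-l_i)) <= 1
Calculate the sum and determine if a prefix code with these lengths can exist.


Sum = 2^(-2) + 2^(-5) + 2^(-5) + 2^(-5) + 2^(-7)
    = 0.25 + 0.03125 + 0.03125 + 0.03125 + 0.0078125
    = 45/128 = 0.3515625
Since 0.3515625 <= 1, Kraft's inequality IS satisfied.
A prefix code with these lengths CAN exist.

Kraft sum = 0.3515625. Satisfied.


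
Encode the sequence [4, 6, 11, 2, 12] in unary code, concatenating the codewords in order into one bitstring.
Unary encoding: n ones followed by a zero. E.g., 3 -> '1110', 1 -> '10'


Encode each number as n ones followed by a terminating 0:
  4 -> 11110 (5 bits)
  6 -> 1111110 (7 bits)
  11 -> 111111111110 (12 bits)
  2 -> 110 (3 bits)
  12 -> 1111111111110 (13 bits)
Total length = 5 + 7 + 12 + 3 + 13 = 40 bits.

Unary([4, 6, 11, 2, 12]) = 1111011111101111111111101101111111111110 (40 bits)


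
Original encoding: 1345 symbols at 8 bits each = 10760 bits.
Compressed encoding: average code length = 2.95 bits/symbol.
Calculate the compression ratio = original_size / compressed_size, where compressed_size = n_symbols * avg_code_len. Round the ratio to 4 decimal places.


original_size = n_symbols * orig_bits = 1345 * 8 = 10760 bits
compressed_size = n_symbols * avg_code_len = 1345 * 2.95 = 3967.75 bits
ratio = original_size / compressed_size = 10760 / 3967.75 = 2.7119

Compression ratio = 2.7119


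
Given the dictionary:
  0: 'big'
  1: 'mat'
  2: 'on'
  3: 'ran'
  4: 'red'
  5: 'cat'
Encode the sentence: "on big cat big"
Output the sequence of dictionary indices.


Look up each word in the dictionary:
  'on' -> 2
  'big' -> 0
  'cat' -> 5
  'big' -> 0

Encoded: [2, 0, 5, 0]


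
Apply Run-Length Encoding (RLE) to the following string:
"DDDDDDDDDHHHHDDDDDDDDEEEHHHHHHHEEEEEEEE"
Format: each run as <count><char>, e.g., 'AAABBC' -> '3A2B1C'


Scanning runs left to right:
  i=0: run of 'D' x 9 -> '9D'
  i=9: run of 'H' x 4 -> '4H'
  i=13: run of 'D' x 8 -> '8D'
  i=21: run of 'E' x 3 -> '3E'
  i=24: run of 'H' x 7 -> '7H'
  i=31: run of 'E' x 8 -> '8E'

RLE = 9D4H8D3E7H8E


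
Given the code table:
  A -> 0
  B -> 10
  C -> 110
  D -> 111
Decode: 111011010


Decoding:
111 -> D
0 -> A
110 -> C
10 -> B


Result: DACB


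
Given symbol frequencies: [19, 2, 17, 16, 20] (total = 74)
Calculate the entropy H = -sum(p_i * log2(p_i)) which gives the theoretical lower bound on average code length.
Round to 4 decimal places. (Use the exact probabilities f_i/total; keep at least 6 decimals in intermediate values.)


Per-symbol terms -p_i * log2(p_i) with p_i = f_i/74:
  p = 19/74 = 0.256757: log2(p) = -1.961526, -p*log2(p) = 0.503635
  p = 2/74 = 0.027027: log2(p) = -5.209453, -p*log2(p) = 0.140796
  p = 17/74 = 0.229730: log2(p) = -2.121991, -p*log2(p) = 0.487484
  p = 16/74 = 0.216216: log2(p) = -2.209453, -p*log2(p) = 0.477720
  p = 20/74 = 0.270270: log2(p) = -1.887525, -p*log2(p) = 0.510142
H = 0.503635 + 0.140796 + 0.487484 + 0.477720 + 0.510142 = 2.119777

H = 2.1198 bits/symbol


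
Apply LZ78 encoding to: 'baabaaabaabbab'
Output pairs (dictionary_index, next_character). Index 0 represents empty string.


LZ78 encoding steps:
Dictionary: {0: ''}
Step 1: w='' (idx 0), next='b' -> output (0, 'b'), add 'b' as idx 1
Step 2: w='' (idx 0), next='a' -> output (0, 'a'), add 'a' as idx 2
Step 3: w='a' (idx 2), next='b' -> output (2, 'b'), add 'ab' as idx 3
Step 4: w='a' (idx 2), next='a' -> output (2, 'a'), add 'aa' as idx 4
Step 5: w='ab' (idx 3), next='a' -> output (3, 'a'), add 'aba' as idx 5
Step 6: w='ab' (idx 3), next='b' -> output (3, 'b'), add 'abb' as idx 6
Step 7: w='ab' (idx 3), end of input -> output (3, '')


Encoded: [(0, 'b'), (0, 'a'), (2, 'b'), (2, 'a'), (3, 'a'), (3, 'b'), (3, '')]


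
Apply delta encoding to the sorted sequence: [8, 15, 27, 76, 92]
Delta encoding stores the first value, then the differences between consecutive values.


First value: 8
Deltas:
  15 - 8 = 7
  27 - 15 = 12
  76 - 27 = 49
  92 - 76 = 16


Delta encoded: [8, 7, 12, 49, 16]


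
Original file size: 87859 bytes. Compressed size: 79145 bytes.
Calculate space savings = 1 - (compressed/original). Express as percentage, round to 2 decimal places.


ratio = compressed/original = 79145/87859 = 0.900818
savings = 1 - ratio = 1 - 0.900818 = 0.099182
as a percentage: 0.099182 * 100 = 9.92%

Space savings = 1 - 79145/87859 = 9.92%


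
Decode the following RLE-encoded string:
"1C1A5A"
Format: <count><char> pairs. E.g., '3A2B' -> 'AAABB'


Expanding each <count><char> pair:
  1C -> 'C'
  1A -> 'A'
  5A -> 'AAAAA'

Decoded = CAAAAAA


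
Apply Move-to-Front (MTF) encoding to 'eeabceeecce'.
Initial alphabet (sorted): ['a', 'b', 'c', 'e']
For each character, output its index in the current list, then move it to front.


MTF encoding:
'e': index 3 in ['a', 'b', 'c', 'e'] -> ['e', 'a', 'b', 'c']
'e': index 0 in ['e', 'a', 'b', 'c'] -> ['e', 'a', 'b', 'c']
'a': index 1 in ['e', 'a', 'b', 'c'] -> ['a', 'e', 'b', 'c']
'b': index 2 in ['a', 'e', 'b', 'c'] -> ['b', 'a', 'e', 'c']
'c': index 3 in ['b', 'a', 'e', 'c'] -> ['c', 'b', 'a', 'e']
'e': index 3 in ['c', 'b', 'a', 'e'] -> ['e', 'c', 'b', 'a']
'e': index 0 in ['e', 'c', 'b', 'a'] -> ['e', 'c', 'b', 'a']
'e': index 0 in ['e', 'c', 'b', 'a'] -> ['e', 'c', 'b', 'a']
'c': index 1 in ['e', 'c', 'b', 'a'] -> ['c', 'e', 'b', 'a']
'c': index 0 in ['c', 'e', 'b', 'a'] -> ['c', 'e', 'b', 'a']
'e': index 1 in ['c', 'e', 'b', 'a'] -> ['e', 'c', 'b', 'a']


Output: [3, 0, 1, 2, 3, 3, 0, 0, 1, 0, 1]


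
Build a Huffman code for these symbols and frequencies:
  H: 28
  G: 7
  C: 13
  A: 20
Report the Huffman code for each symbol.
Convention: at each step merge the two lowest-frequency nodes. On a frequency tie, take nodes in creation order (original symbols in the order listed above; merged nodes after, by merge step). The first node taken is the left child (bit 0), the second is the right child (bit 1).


Huffman tree construction:
Step 1: Merge G(7) + C(13) = 20
Step 2: Merge A(20) + (G+C)(20) = 40
Step 3: Merge H(28) + (A+(G+C))(40) = 68
Read each symbol's code off the tree from the root (left child = 0, right child = 1).

Codes:
  H: 0 (length 1)
  G: 110 (length 3)
  C: 111 (length 3)
  A: 10 (length 2)
Average code length: 128/68 = 1.8824 bits/symbol


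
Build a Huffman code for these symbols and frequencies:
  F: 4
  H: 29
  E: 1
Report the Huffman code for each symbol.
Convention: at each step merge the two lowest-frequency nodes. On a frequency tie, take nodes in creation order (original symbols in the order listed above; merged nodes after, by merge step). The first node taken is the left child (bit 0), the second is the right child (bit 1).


Huffman tree construction:
Step 1: Merge E(1) + F(4) = 5
Step 2: Merge (E+F)(5) + H(29) = 34
Read each symbol's code off the tree from the root (left child = 0, right child = 1).

Codes:
  F: 01 (length 2)
  H: 1 (length 1)
  E: 00 (length 2)
Average code length: 39/34 = 1.1471 bits/symbol


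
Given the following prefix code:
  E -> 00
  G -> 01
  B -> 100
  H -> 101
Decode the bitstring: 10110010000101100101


Decoding step by step:
Bits 101 -> H
Bits 100 -> B
Bits 100 -> B
Bits 00 -> E
Bits 101 -> H
Bits 100 -> B
Bits 101 -> H


Decoded message: HBBEHBH


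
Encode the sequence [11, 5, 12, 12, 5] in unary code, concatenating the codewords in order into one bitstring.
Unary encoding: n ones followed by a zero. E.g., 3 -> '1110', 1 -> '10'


Encode each number as n ones followed by a terminating 0:
  11 -> 111111111110 (12 bits)
  5 -> 111110 (6 bits)
  12 -> 1111111111110 (13 bits)
  12 -> 1111111111110 (13 bits)
  5 -> 111110 (6 bits)
Total length = 12 + 6 + 13 + 13 + 6 = 50 bits.

Unary([11, 5, 12, 12, 5]) = 11111111111011111011111111111101111111111110111110 (50 bits)


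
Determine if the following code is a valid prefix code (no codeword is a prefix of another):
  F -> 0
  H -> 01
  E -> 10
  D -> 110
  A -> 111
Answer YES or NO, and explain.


Checking each pair (does one codeword prefix another?):
  F='0' vs H='01': prefix -- VIOLATION

NO -- this is NOT a valid prefix code. F (0) is a prefix of H (01).


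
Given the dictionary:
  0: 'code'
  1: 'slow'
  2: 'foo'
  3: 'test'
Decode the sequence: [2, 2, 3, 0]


Look up each index in the dictionary:
  2 -> 'foo'
  2 -> 'foo'
  3 -> 'test'
  0 -> 'code'

Decoded: "foo foo test code"


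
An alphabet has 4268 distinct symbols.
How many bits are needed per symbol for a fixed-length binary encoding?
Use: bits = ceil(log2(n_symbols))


log2(4268) = 12.0593
Bracket: 2^12 = 4096 < 4268 <= 2^13 = 8192
So ceil(log2(4268)) = 13

bits = ceil(log2(4268)) = ceil(12.0593) = 13 bits


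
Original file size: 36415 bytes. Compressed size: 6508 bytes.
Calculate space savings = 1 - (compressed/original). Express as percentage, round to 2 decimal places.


ratio = compressed/original = 6508/36415 = 0.178718
savings = 1 - ratio = 1 - 0.178718 = 0.821282
as a percentage: 0.821282 * 100 = 82.13%

Space savings = 1 - 6508/36415 = 82.13%


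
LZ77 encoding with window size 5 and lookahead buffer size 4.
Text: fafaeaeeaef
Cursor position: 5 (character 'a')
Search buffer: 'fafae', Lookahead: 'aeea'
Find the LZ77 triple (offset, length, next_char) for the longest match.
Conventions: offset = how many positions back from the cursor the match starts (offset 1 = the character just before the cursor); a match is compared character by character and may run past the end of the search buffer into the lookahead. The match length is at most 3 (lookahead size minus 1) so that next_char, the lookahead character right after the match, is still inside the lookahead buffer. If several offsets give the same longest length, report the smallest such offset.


Try each offset into the search buffer:
  offset=1 (pos 4, char 'e'): match length 0
  offset=2 (pos 3, char 'a'): match length 2
  offset=3 (pos 2, char 'f'): match length 0
  offset=4 (pos 1, char 'a'): match length 1
  offset=5 (pos 0, char 'f'): match length 0
Longest match has length 2 at offset 2.
next_char = character at position 5 + 2 = 7 -> 'e'

Best match: offset=2, length=2 (matching 'ae' starting at position 3)
LZ77 triple: (2, 2, 'e')


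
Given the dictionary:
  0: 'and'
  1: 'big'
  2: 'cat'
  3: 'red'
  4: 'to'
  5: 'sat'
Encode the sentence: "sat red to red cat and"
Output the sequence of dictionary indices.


Look up each word in the dictionary:
  'sat' -> 5
  'red' -> 3
  'to' -> 4
  'red' -> 3
  'cat' -> 2
  'and' -> 0

Encoded: [5, 3, 4, 3, 2, 0]


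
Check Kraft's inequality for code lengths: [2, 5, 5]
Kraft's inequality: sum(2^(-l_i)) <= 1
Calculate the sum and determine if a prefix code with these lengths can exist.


Sum = 2^(-2) + 2^(-5) + 2^(-5)
    = 0.25 + 0.03125 + 0.03125
    = 10/32 = 0.3125
Since 0.3125 <= 1, Kraft's inequality IS satisfied.
A prefix code with these lengths CAN exist.

Kraft sum = 0.3125. Satisfied.


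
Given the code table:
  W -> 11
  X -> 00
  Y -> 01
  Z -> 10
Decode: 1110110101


Decoding:
11 -> W
10 -> Z
11 -> W
01 -> Y
01 -> Y


Result: WZWYY


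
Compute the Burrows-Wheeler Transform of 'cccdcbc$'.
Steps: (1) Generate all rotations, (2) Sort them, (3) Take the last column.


Rotations (sorted):
  0: $cccdcbc -> last char: c
  1: bc$cccdc -> last char: c
  2: c$cccdcb -> last char: b
  3: cbc$cccd -> last char: d
  4: cccdcbc$ -> last char: $
  5: ccdcbc$c -> last char: c
  6: cdcbc$cc -> last char: c
  7: dcbc$ccc -> last char: c


BWT = ccbd$ccc


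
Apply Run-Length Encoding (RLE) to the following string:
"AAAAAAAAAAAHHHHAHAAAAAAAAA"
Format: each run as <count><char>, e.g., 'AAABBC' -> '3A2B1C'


Scanning runs left to right:
  i=0: run of 'A' x 11 -> '11A'
  i=11: run of 'H' x 4 -> '4H'
  i=15: run of 'A' x 1 -> '1A'
  i=16: run of 'H' x 1 -> '1H'
  i=17: run of 'A' x 9 -> '9A'

RLE = 11A4H1A1H9A


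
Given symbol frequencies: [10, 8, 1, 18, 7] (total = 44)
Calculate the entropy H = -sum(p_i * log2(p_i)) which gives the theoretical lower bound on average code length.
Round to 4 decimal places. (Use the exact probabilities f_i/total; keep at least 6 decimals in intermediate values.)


Per-symbol terms -p_i * log2(p_i) with p_i = f_i/44:
  p = 10/44 = 0.227273: log2(p) = -2.137504, -p*log2(p) = 0.485796
  p = 8/44 = 0.181818: log2(p) = -2.459432, -p*log2(p) = 0.447169
  p = 1/44 = 0.022727: log2(p) = -5.459432, -p*log2(p) = 0.124078
  p = 18/44 = 0.409091: log2(p) = -1.289507, -p*log2(p) = 0.527525
  p = 7/44 = 0.159091: log2(p) = -2.652077, -p*log2(p) = 0.421921
H = 0.485796 + 0.447169 + 0.124078 + 0.527525 + 0.421921 = 2.006489

H = 2.0065 bits/symbol


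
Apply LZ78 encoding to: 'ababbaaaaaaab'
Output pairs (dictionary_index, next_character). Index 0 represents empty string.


LZ78 encoding steps:
Dictionary: {0: ''}
Step 1: w='' (idx 0), next='a' -> output (0, 'a'), add 'a' as idx 1
Step 2: w='' (idx 0), next='b' -> output (0, 'b'), add 'b' as idx 2
Step 3: w='a' (idx 1), next='b' -> output (1, 'b'), add 'ab' as idx 3
Step 4: w='b' (idx 2), next='a' -> output (2, 'a'), add 'ba' as idx 4
Step 5: w='a' (idx 1), next='a' -> output (1, 'a'), add 'aa' as idx 5
Step 6: w='aa' (idx 5), next='a' -> output (5, 'a'), add 'aaa' as idx 6
Step 7: w='ab' (idx 3), end of input -> output (3, '')


Encoded: [(0, 'a'), (0, 'b'), (1, 'b'), (2, 'a'), (1, 'a'), (5, 'a'), (3, '')]


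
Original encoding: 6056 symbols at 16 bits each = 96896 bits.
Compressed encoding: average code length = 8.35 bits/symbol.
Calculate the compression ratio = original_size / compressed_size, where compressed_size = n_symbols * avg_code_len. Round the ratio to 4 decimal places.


original_size = n_symbols * orig_bits = 6056 * 16 = 96896 bits
compressed_size = n_symbols * avg_code_len = 6056 * 8.35 = 50567.6 bits
ratio = original_size / compressed_size = 96896 / 50567.6 = 1.9162

Compression ratio = 1.9162


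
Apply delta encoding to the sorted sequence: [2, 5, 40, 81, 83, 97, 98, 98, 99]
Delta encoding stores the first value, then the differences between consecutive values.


First value: 2
Deltas:
  5 - 2 = 3
  40 - 5 = 35
  81 - 40 = 41
  83 - 81 = 2
  97 - 83 = 14
  98 - 97 = 1
  98 - 98 = 0
  99 - 98 = 1


Delta encoded: [2, 3, 35, 41, 2, 14, 1, 0, 1]


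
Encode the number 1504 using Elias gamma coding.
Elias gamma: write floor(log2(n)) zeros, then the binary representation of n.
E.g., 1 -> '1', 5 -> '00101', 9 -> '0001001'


num_bits = floor(log2(1504)) + 1 = 11
leading_zeros = num_bits - 1 = 10
binary(1504) = 10111100000

Elias gamma(1504) = '0000000000' + '10111100000' = 000000000010111100000 (21 bits)


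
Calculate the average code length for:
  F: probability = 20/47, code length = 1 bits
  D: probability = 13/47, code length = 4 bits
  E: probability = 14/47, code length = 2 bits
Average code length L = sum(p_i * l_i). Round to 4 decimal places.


Weighted contributions p_i * l_i:
  F: (20/47) * 1 = 20/47
  D: (13/47) * 4 = 52/47
  E: (14/47) * 2 = 28/47
Sum = (20 + 52 + 28)/47 = 100/47

L = 100/47 = 2.1277 bits/symbol


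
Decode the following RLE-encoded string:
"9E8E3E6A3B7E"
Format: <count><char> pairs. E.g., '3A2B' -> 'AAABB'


Expanding each <count><char> pair:
  9E -> 'EEEEEEEEE'
  8E -> 'EEEEEEEE'
  3E -> 'EEE'
  6A -> 'AAAAAA'
  3B -> 'BBB'
  7E -> 'EEEEEEE'

Decoded = EEEEEEEEEEEEEEEEEEEEAAAAAABBBEEEEEEE


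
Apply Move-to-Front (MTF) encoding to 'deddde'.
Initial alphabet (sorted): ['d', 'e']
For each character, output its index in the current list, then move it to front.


MTF encoding:
'd': index 0 in ['d', 'e'] -> ['d', 'e']
'e': index 1 in ['d', 'e'] -> ['e', 'd']
'd': index 1 in ['e', 'd'] -> ['d', 'e']
'd': index 0 in ['d', 'e'] -> ['d', 'e']
'd': index 0 in ['d', 'e'] -> ['d', 'e']
'e': index 1 in ['d', 'e'] -> ['e', 'd']


Output: [0, 1, 1, 0, 0, 1]


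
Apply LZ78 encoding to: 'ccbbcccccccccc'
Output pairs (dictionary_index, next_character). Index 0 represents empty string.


LZ78 encoding steps:
Dictionary: {0: ''}
Step 1: w='' (idx 0), next='c' -> output (0, 'c'), add 'c' as idx 1
Step 2: w='c' (idx 1), next='b' -> output (1, 'b'), add 'cb' as idx 2
Step 3: w='' (idx 0), next='b' -> output (0, 'b'), add 'b' as idx 3
Step 4: w='c' (idx 1), next='c' -> output (1, 'c'), add 'cc' as idx 4
Step 5: w='cc' (idx 4), next='c' -> output (4, 'c'), add 'ccc' as idx 5
Step 6: w='ccc' (idx 5), next='c' -> output (5, 'c'), add 'cccc' as idx 6
Step 7: w='c' (idx 1), end of input -> output (1, '')


Encoded: [(0, 'c'), (1, 'b'), (0, 'b'), (1, 'c'), (4, 'c'), (5, 'c'), (1, '')]


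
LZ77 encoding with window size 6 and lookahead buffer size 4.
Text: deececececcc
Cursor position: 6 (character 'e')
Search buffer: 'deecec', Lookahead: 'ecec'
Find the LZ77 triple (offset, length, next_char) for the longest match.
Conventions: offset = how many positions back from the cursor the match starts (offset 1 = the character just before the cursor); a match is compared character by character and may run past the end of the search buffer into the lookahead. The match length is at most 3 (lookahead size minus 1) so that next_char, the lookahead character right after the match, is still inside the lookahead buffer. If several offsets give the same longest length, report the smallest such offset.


Try each offset into the search buffer:
  offset=1 (pos 5, char 'c'): match length 0
  offset=2 (pos 4, char 'e'): match length 3
  offset=3 (pos 3, char 'c'): match length 0
  offset=4 (pos 2, char 'e'): match length 3
  offset=5 (pos 1, char 'e'): match length 1
  offset=6 (pos 0, char 'd'): match length 0
Longest match has length 3, found at offsets 2, 4; take the smallest, offset 2.
next_char = character at position 6 + 3 = 9 -> 'c'

Best match: offset=2, length=3 (matching 'ece' starting at position 4)
LZ77 triple: (2, 3, 'c')


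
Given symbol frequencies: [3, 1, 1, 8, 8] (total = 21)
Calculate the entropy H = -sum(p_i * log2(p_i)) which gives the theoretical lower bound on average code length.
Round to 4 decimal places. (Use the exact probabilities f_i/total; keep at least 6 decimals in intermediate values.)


Per-symbol terms -p_i * log2(p_i) with p_i = f_i/21:
  p = 3/21 = 0.142857: log2(p) = -2.807355, -p*log2(p) = 0.401051
  p = 1/21 = 0.047619: log2(p) = -4.392317, -p*log2(p) = 0.209158
  p = 1/21 = 0.047619: log2(p) = -4.392317, -p*log2(p) = 0.209158
  p = 8/21 = 0.380952: log2(p) = -1.392317, -p*log2(p) = 0.530407
  p = 8/21 = 0.380952: log2(p) = -1.392317, -p*log2(p) = 0.530407
H = 0.401051 + 0.209158 + 0.209158 + 0.530407 + 0.530407 = 1.880181

H = 1.8802 bits/symbol


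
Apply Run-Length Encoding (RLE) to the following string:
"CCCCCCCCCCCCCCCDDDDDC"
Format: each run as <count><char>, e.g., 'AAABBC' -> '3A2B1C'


Scanning runs left to right:
  i=0: run of 'C' x 15 -> '15C'
  i=15: run of 'D' x 5 -> '5D'
  i=20: run of 'C' x 1 -> '1C'

RLE = 15C5D1C


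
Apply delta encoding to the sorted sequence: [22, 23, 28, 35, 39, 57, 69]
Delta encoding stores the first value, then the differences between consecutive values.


First value: 22
Deltas:
  23 - 22 = 1
  28 - 23 = 5
  35 - 28 = 7
  39 - 35 = 4
  57 - 39 = 18
  69 - 57 = 12


Delta encoded: [22, 1, 5, 7, 4, 18, 12]


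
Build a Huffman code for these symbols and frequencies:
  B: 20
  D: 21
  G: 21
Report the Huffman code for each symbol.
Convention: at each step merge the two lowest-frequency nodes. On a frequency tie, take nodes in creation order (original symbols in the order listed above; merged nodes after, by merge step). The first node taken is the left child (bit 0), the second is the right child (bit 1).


Huffman tree construction:
Step 1: Merge B(20) + D(21) = 41
Step 2: Merge G(21) + (B+D)(41) = 62
Read each symbol's code off the tree from the root (left child = 0, right child = 1).

Codes:
  B: 10 (length 2)
  D: 11 (length 2)
  G: 0 (length 1)
Average code length: 103/62 = 1.6613 bits/symbol


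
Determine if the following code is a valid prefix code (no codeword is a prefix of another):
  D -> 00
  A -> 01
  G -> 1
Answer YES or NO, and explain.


Checking each pair (does one codeword prefix another?):
  D='00' vs A='01': no prefix
  D='00' vs G='1': no prefix
  A='01' vs D='00': no prefix
  A='01' vs G='1': no prefix
  G='1' vs D='00': no prefix
  G='1' vs A='01': no prefix
No violation found over all pairs.

YES -- this is a valid prefix code. No codeword is a prefix of any other codeword.


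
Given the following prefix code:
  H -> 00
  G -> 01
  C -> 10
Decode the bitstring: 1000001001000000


Decoding step by step:
Bits 10 -> C
Bits 00 -> H
Bits 00 -> H
Bits 10 -> C
Bits 01 -> G
Bits 00 -> H
Bits 00 -> H
Bits 00 -> H


Decoded message: CHHCGHHH


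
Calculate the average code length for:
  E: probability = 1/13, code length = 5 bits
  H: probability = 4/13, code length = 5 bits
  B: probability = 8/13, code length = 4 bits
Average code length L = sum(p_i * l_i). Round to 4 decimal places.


Weighted contributions p_i * l_i:
  E: (1/13) * 5 = 5/13
  H: (4/13) * 5 = 20/13
  B: (8/13) * 4 = 32/13
Sum = (5 + 20 + 32)/13 = 57/13

L = 57/13 = 4.3846 bits/symbol


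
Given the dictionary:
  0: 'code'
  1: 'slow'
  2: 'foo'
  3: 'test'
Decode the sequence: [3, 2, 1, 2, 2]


Look up each index in the dictionary:
  3 -> 'test'
  2 -> 'foo'
  1 -> 'slow'
  2 -> 'foo'
  2 -> 'foo'

Decoded: "test foo slow foo foo"


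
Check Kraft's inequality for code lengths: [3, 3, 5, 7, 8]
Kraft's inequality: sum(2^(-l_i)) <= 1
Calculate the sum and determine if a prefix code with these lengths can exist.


Sum = 2^(-3) + 2^(-3) + 2^(-5) + 2^(-7) + 2^(-8)
    = 0.125 + 0.125 + 0.03125 + 0.0078125 + 0.00390625
    = 75/256 = 0.29296875
Since 0.29296875 <= 1, Kraft's inequality IS satisfied.
A prefix code with these lengths CAN exist.

Kraft sum = 0.29296875. Satisfied.


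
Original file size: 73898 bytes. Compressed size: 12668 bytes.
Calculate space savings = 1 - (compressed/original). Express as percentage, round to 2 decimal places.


ratio = compressed/original = 12668/73898 = 0.171425
savings = 1 - ratio = 1 - 0.171425 = 0.828575
as a percentage: 0.828575 * 100 = 82.86%

Space savings = 1 - 12668/73898 = 82.86%


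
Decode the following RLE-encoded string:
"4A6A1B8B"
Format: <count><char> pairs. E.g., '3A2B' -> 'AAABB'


Expanding each <count><char> pair:
  4A -> 'AAAA'
  6A -> 'AAAAAA'
  1B -> 'B'
  8B -> 'BBBBBBBB'

Decoded = AAAAAAAAAABBBBBBBBB


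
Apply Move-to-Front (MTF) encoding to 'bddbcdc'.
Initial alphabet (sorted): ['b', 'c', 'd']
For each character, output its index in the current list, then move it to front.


MTF encoding:
'b': index 0 in ['b', 'c', 'd'] -> ['b', 'c', 'd']
'd': index 2 in ['b', 'c', 'd'] -> ['d', 'b', 'c']
'd': index 0 in ['d', 'b', 'c'] -> ['d', 'b', 'c']
'b': index 1 in ['d', 'b', 'c'] -> ['b', 'd', 'c']
'c': index 2 in ['b', 'd', 'c'] -> ['c', 'b', 'd']
'd': index 2 in ['c', 'b', 'd'] -> ['d', 'c', 'b']
'c': index 1 in ['d', 'c', 'b'] -> ['c', 'd', 'b']


Output: [0, 2, 0, 1, 2, 2, 1]


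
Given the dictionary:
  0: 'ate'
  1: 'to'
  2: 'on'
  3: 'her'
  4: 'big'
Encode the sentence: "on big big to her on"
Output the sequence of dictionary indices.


Look up each word in the dictionary:
  'on' -> 2
  'big' -> 4
  'big' -> 4
  'to' -> 1
  'her' -> 3
  'on' -> 2

Encoded: [2, 4, 4, 1, 3, 2]


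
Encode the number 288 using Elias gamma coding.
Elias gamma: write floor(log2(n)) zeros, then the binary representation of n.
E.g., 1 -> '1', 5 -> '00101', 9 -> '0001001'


num_bits = floor(log2(288)) + 1 = 9
leading_zeros = num_bits - 1 = 8
binary(288) = 100100000

Elias gamma(288) = '00000000' + '100100000' = 00000000100100000 (17 bits)


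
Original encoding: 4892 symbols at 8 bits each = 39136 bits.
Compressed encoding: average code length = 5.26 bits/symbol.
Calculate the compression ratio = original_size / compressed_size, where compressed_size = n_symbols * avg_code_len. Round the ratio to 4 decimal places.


original_size = n_symbols * orig_bits = 4892 * 8 = 39136 bits
compressed_size = n_symbols * avg_code_len = 4892 * 5.26 = 25731.92 bits
ratio = original_size / compressed_size = 39136 / 25731.92 = 1.5209

Compression ratio = 1.5209


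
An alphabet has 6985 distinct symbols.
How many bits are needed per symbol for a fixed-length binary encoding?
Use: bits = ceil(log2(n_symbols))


log2(6985) = 12.77
Bracket: 2^12 = 4096 < 6985 <= 2^13 = 8192
So ceil(log2(6985)) = 13

bits = ceil(log2(6985)) = ceil(12.77) = 13 bits


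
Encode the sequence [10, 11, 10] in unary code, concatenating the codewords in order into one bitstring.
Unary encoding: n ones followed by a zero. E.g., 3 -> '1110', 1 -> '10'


Encode each number as n ones followed by a terminating 0:
  10 -> 11111111110 (11 bits)
  11 -> 111111111110 (12 bits)
  10 -> 11111111110 (11 bits)
Total length = 11 + 12 + 11 = 34 bits.

Unary([10, 11, 10]) = 1111111111011111111111011111111110 (34 bits)


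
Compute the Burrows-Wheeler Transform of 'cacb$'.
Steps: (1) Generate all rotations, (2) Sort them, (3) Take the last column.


Rotations (sorted):
  0: $cacb -> last char: b
  1: acb$c -> last char: c
  2: b$cac -> last char: c
  3: cacb$ -> last char: $
  4: cb$ca -> last char: a


BWT = bcc$a


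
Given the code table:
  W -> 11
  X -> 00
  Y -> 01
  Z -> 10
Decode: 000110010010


Decoding:
00 -> X
01 -> Y
10 -> Z
01 -> Y
00 -> X
10 -> Z


Result: XYZYXZ


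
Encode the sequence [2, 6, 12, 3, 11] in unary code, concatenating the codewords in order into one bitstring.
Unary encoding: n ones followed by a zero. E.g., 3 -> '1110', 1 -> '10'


Encode each number as n ones followed by a terminating 0:
  2 -> 110 (3 bits)
  6 -> 1111110 (7 bits)
  12 -> 1111111111110 (13 bits)
  3 -> 1110 (4 bits)
  11 -> 111111111110 (12 bits)
Total length = 3 + 7 + 13 + 4 + 12 = 39 bits.

Unary([2, 6, 12, 3, 11]) = 110111111011111111111101110111111111110 (39 bits)


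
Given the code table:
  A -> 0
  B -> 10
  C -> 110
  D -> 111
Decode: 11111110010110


Decoding:
111 -> D
111 -> D
10 -> B
0 -> A
10 -> B
110 -> C


Result: DDBABC


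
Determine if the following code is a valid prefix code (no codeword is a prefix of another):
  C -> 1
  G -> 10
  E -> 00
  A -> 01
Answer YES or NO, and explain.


Checking each pair (does one codeword prefix another?):
  C='1' vs G='10': prefix -- VIOLATION

NO -- this is NOT a valid prefix code. C (1) is a prefix of G (10).


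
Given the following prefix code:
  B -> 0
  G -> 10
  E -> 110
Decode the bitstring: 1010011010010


Decoding step by step:
Bits 10 -> G
Bits 10 -> G
Bits 0 -> B
Bits 110 -> E
Bits 10 -> G
Bits 0 -> B
Bits 10 -> G


Decoded message: GGBEGBG


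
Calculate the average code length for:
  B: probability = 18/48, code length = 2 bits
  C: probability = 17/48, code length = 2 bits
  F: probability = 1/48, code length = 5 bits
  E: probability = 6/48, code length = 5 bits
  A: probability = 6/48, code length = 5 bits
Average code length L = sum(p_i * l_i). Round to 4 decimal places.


Weighted contributions p_i * l_i:
  B: (18/48) * 2 = 36/48
  C: (17/48) * 2 = 34/48
  F: (1/48) * 5 = 5/48
  E: (6/48) * 5 = 30/48
  A: (6/48) * 5 = 30/48
Sum = (36 + 34 + 5 + 30 + 30)/48 = 135/48

L = 135/48 = 2.8125 bits/symbol


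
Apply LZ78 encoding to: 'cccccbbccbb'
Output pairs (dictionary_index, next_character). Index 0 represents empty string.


LZ78 encoding steps:
Dictionary: {0: ''}
Step 1: w='' (idx 0), next='c' -> output (0, 'c'), add 'c' as idx 1
Step 2: w='c' (idx 1), next='c' -> output (1, 'c'), add 'cc' as idx 2
Step 3: w='cc' (idx 2), next='b' -> output (2, 'b'), add 'ccb' as idx 3
Step 4: w='' (idx 0), next='b' -> output (0, 'b'), add 'b' as idx 4
Step 5: w='ccb' (idx 3), next='b' -> output (3, 'b'), add 'ccbb' as idx 5


Encoded: [(0, 'c'), (1, 'c'), (2, 'b'), (0, 'b'), (3, 'b')]


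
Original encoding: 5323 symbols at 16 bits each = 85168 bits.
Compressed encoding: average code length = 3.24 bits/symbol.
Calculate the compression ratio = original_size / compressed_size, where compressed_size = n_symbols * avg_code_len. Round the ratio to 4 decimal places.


original_size = n_symbols * orig_bits = 5323 * 16 = 85168 bits
compressed_size = n_symbols * avg_code_len = 5323 * 3.24 = 17246.52 bits
ratio = original_size / compressed_size = 85168 / 17246.52 = 4.9383

Compression ratio = 4.9383


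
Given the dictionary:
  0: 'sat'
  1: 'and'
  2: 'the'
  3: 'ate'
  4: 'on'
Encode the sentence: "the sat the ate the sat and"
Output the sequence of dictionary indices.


Look up each word in the dictionary:
  'the' -> 2
  'sat' -> 0
  'the' -> 2
  'ate' -> 3
  'the' -> 2
  'sat' -> 0
  'and' -> 1

Encoded: [2, 0, 2, 3, 2, 0, 1]


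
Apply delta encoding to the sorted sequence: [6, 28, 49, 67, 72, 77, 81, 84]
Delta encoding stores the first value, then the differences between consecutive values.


First value: 6
Deltas:
  28 - 6 = 22
  49 - 28 = 21
  67 - 49 = 18
  72 - 67 = 5
  77 - 72 = 5
  81 - 77 = 4
  84 - 81 = 3


Delta encoded: [6, 22, 21, 18, 5, 5, 4, 3]


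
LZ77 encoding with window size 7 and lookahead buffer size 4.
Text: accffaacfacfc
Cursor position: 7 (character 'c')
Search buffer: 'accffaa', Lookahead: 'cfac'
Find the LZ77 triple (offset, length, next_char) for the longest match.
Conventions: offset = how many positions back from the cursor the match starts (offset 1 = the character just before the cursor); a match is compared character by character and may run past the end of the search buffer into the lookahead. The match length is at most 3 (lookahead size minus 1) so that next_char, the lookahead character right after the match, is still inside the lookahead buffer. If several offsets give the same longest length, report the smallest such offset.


Try each offset into the search buffer:
  offset=1 (pos 6, char 'a'): match length 0
  offset=2 (pos 5, char 'a'): match length 0
  offset=3 (pos 4, char 'f'): match length 0
  offset=4 (pos 3, char 'f'): match length 0
  offset=5 (pos 2, char 'c'): match length 2
  offset=6 (pos 1, char 'c'): match length 1
  offset=7 (pos 0, char 'a'): match length 0
Longest match has length 2 at offset 5.
next_char = character at position 7 + 2 = 9 -> 'a'

Best match: offset=5, length=2 (matching 'cf' starting at position 2)
LZ77 triple: (5, 2, 'a')


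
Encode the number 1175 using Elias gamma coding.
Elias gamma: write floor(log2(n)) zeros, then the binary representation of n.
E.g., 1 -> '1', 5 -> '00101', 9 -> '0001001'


num_bits = floor(log2(1175)) + 1 = 11
leading_zeros = num_bits - 1 = 10
binary(1175) = 10010010111

Elias gamma(1175) = '0000000000' + '10010010111' = 000000000010010010111 (21 bits)


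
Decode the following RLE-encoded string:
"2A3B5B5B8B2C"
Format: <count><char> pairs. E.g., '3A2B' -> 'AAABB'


Expanding each <count><char> pair:
  2A -> 'AA'
  3B -> 'BBB'
  5B -> 'BBBBB'
  5B -> 'BBBBB'
  8B -> 'BBBBBBBB'
  2C -> 'CC'

Decoded = AABBBBBBBBBBBBBBBBBBBBBCC


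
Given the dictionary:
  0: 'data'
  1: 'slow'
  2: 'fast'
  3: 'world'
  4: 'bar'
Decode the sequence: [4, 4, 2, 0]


Look up each index in the dictionary:
  4 -> 'bar'
  4 -> 'bar'
  2 -> 'fast'
  0 -> 'data'

Decoded: "bar bar fast data"


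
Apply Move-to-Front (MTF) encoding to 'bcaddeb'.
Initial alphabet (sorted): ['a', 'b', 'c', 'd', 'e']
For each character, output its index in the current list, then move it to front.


MTF encoding:
'b': index 1 in ['a', 'b', 'c', 'd', 'e'] -> ['b', 'a', 'c', 'd', 'e']
'c': index 2 in ['b', 'a', 'c', 'd', 'e'] -> ['c', 'b', 'a', 'd', 'e']
'a': index 2 in ['c', 'b', 'a', 'd', 'e'] -> ['a', 'c', 'b', 'd', 'e']
'd': index 3 in ['a', 'c', 'b', 'd', 'e'] -> ['d', 'a', 'c', 'b', 'e']
'd': index 0 in ['d', 'a', 'c', 'b', 'e'] -> ['d', 'a', 'c', 'b', 'e']
'e': index 4 in ['d', 'a', 'c', 'b', 'e'] -> ['e', 'd', 'a', 'c', 'b']
'b': index 4 in ['e', 'd', 'a', 'c', 'b'] -> ['b', 'e', 'd', 'a', 'c']


Output: [1, 2, 2, 3, 0, 4, 4]


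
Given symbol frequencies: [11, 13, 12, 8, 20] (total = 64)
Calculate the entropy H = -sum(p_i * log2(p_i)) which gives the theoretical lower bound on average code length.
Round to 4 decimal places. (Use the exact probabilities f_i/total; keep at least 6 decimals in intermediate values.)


Per-symbol terms -p_i * log2(p_i) with p_i = f_i/64:
  p = 11/64 = 0.171875: log2(p) = -2.540568, -p*log2(p) = 0.436660
  p = 13/64 = 0.203125: log2(p) = -2.299560, -p*log2(p) = 0.467098
  p = 12/64 = 0.187500: log2(p) = -2.415037, -p*log2(p) = 0.452820
  p = 8/64 = 0.125000: log2(p) = -3.000000, -p*log2(p) = 0.375000
  p = 20/64 = 0.312500: log2(p) = -1.678072, -p*log2(p) = 0.524397
H = 0.436660 + 0.467098 + 0.452820 + 0.375000 + 0.524397 = 2.255975

H = 2.256 bits/symbol


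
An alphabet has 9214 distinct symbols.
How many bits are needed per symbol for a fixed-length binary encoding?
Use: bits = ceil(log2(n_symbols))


log2(9214) = 13.1696
Bracket: 2^13 = 8192 < 9214 <= 2^14 = 16384
So ceil(log2(9214)) = 14

bits = ceil(log2(9214)) = ceil(13.1696) = 14 bits


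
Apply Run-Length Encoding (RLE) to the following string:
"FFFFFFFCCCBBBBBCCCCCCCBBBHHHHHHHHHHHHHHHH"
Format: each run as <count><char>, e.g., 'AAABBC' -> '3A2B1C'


Scanning runs left to right:
  i=0: run of 'F' x 7 -> '7F'
  i=7: run of 'C' x 3 -> '3C'
  i=10: run of 'B' x 5 -> '5B'
  i=15: run of 'C' x 7 -> '7C'
  i=22: run of 'B' x 3 -> '3B'
  i=25: run of 'H' x 16 -> '16H'

RLE = 7F3C5B7C3B16H


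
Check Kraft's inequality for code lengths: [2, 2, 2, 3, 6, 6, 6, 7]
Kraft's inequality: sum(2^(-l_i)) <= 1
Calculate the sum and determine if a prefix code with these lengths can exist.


Sum = 2^(-2) + 2^(-2) + 2^(-2) + 2^(-3) + 2^(-6) + 2^(-6) + 2^(-6) + 2^(-7)
    = 0.25 + 0.25 + 0.25 + 0.125 + 0.015625 + 0.015625 + 0.015625 + 0.0078125
    = 119/128 = 0.9296875
Since 0.9296875 <= 1, Kraft's inequality IS satisfied.
A prefix code with these lengths CAN exist.

Kraft sum = 0.9296875. Satisfied.


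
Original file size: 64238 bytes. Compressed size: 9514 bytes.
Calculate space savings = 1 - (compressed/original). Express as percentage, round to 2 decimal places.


ratio = compressed/original = 9514/64238 = 0.148105
savings = 1 - ratio = 1 - 0.148105 = 0.851895
as a percentage: 0.851895 * 100 = 85.19%

Space savings = 1 - 9514/64238 = 85.19%


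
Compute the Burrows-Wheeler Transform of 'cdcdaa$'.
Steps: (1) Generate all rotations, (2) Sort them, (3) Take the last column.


Rotations (sorted):
  0: $cdcdaa -> last char: a
  1: a$cdcda -> last char: a
  2: aa$cdcd -> last char: d
  3: cdaa$cd -> last char: d
  4: cdcdaa$ -> last char: $
  5: daa$cdc -> last char: c
  6: dcdaa$c -> last char: c


BWT = aadd$cc


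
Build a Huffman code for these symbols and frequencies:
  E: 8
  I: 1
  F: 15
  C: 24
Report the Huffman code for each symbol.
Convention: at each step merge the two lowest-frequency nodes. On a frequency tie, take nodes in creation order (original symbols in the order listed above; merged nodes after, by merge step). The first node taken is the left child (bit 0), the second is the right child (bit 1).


Huffman tree construction:
Step 1: Merge I(1) + E(8) = 9
Step 2: Merge (I+E)(9) + F(15) = 24
Step 3: Merge C(24) + ((I+E)+F)(24) = 48
Read each symbol's code off the tree from the root (left child = 0, right child = 1).

Codes:
  E: 101 (length 3)
  I: 100 (length 3)
  F: 11 (length 2)
  C: 0 (length 1)
Average code length: 81/48 = 1.6875 bits/symbol


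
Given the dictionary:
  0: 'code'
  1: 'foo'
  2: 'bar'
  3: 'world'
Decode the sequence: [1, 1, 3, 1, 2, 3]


Look up each index in the dictionary:
  1 -> 'foo'
  1 -> 'foo'
  3 -> 'world'
  1 -> 'foo'
  2 -> 'bar'
  3 -> 'world'

Decoded: "foo foo world foo bar world"


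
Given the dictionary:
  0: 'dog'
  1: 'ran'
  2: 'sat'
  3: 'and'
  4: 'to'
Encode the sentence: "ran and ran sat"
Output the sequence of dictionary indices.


Look up each word in the dictionary:
  'ran' -> 1
  'and' -> 3
  'ran' -> 1
  'sat' -> 2

Encoded: [1, 3, 1, 2]


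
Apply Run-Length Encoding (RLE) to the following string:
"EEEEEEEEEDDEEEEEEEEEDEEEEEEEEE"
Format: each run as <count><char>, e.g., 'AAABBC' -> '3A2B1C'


Scanning runs left to right:
  i=0: run of 'E' x 9 -> '9E'
  i=9: run of 'D' x 2 -> '2D'
  i=11: run of 'E' x 9 -> '9E'
  i=20: run of 'D' x 1 -> '1D'
  i=21: run of 'E' x 9 -> '9E'

RLE = 9E2D9E1D9E


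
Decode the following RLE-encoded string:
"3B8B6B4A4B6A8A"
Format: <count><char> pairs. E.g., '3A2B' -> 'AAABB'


Expanding each <count><char> pair:
  3B -> 'BBB'
  8B -> 'BBBBBBBB'
  6B -> 'BBBBBB'
  4A -> 'AAAA'
  4B -> 'BBBB'
  6A -> 'AAAAAA'
  8A -> 'AAAAAAAA'

Decoded = BBBBBBBBBBBBBBBBBAAAABBBBAAAAAAAAAAAAAA


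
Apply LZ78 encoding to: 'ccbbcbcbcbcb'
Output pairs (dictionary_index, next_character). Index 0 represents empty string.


LZ78 encoding steps:
Dictionary: {0: ''}
Step 1: w='' (idx 0), next='c' -> output (0, 'c'), add 'c' as idx 1
Step 2: w='c' (idx 1), next='b' -> output (1, 'b'), add 'cb' as idx 2
Step 3: w='' (idx 0), next='b' -> output (0, 'b'), add 'b' as idx 3
Step 4: w='cb' (idx 2), next='c' -> output (2, 'c'), add 'cbc' as idx 4
Step 5: w='b' (idx 3), next='c' -> output (3, 'c'), add 'bc' as idx 5
Step 6: w='bc' (idx 5), next='b' -> output (5, 'b'), add 'bcb' as idx 6


Encoded: [(0, 'c'), (1, 'b'), (0, 'b'), (2, 'c'), (3, 'c'), (5, 'b')]


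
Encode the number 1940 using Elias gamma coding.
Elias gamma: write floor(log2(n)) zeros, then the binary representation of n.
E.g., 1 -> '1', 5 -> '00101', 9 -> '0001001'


num_bits = floor(log2(1940)) + 1 = 11
leading_zeros = num_bits - 1 = 10
binary(1940) = 11110010100

Elias gamma(1940) = '0000000000' + '11110010100' = 000000000011110010100 (21 bits)


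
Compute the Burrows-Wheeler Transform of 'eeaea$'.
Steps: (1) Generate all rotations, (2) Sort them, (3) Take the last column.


Rotations (sorted):
  0: $eeaea -> last char: a
  1: a$eeae -> last char: e
  2: aea$ee -> last char: e
  3: ea$eea -> last char: a
  4: eaea$e -> last char: e
  5: eeaea$ -> last char: $


BWT = aeeae$


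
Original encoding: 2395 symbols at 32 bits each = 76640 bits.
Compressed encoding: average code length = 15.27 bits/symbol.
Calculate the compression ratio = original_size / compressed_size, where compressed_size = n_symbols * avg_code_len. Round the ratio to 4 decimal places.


original_size = n_symbols * orig_bits = 2395 * 32 = 76640 bits
compressed_size = n_symbols * avg_code_len = 2395 * 15.27 = 36571.65 bits
ratio = original_size / compressed_size = 76640 / 36571.65 = 2.0956

Compression ratio = 2.0956
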